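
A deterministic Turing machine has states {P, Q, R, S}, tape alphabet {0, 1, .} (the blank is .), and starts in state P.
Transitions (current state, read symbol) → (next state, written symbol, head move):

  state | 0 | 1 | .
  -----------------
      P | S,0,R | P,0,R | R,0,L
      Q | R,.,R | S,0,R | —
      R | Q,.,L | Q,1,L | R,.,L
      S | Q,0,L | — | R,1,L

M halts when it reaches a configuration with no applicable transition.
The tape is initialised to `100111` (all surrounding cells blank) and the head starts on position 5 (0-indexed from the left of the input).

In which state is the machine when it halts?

state=P head=5 tape=.10011[1].   (P,1)→(P,0,R)
state=P head=6 tape=.100110[.]   (P,.)→(R,0,L)
state=R head=5 tape=.10011[0]0   (R,0)→(Q,.,L)
state=Q head=4 tape=.1001[1].0   (Q,1)→(S,0,R)
state=S head=5 tape=.10010[.]0   (S,.)→(R,1,L)
state=R head=4 tape=.1001[0]10   (R,0)→(Q,.,L)
state=Q head=3 tape=.100[1].10   (Q,1)→(S,0,R)
state=S head=4 tape=.1000[.]10   (S,.)→(R,1,L)
state=R head=3 tape=.100[0]110   (R,0)→(Q,.,L)
state=Q head=2 tape=.10[0].110   (Q,0)→(R,.,R)
state=R head=3 tape=.10.[.]110   (R,.)→(R,.,L)
state=R head=2 tape=.10[.].110   (R,.)→(R,.,L)
state=R head=1 tape=.1[0]..110   (R,0)→(Q,.,L)
state=Q head=0 tape=.[1]...110   (Q,1)→(S,0,R)
state=S head=1 tape=.0[.]..110   (S,.)→(R,1,L)
state=R head=0 tape=.[0]1..110   (R,0)→(Q,.,L)
state=Q head=-1 tape=[.].1..110
No transition is defined for (Q, .); M halts in state Q.

Q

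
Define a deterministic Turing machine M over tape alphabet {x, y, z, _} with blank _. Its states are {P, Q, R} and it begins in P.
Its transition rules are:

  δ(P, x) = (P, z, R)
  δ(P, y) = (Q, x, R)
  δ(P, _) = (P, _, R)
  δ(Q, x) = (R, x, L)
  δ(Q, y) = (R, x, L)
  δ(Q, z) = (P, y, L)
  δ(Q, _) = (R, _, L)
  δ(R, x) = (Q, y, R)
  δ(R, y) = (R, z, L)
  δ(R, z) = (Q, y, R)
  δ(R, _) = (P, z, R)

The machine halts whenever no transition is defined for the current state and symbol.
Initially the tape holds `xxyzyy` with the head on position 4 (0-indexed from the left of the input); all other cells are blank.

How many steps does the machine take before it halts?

P | _xxyz[y]y   read y → write x, move R, go to Q
Q | _xxyzx[y]   read y → write x, move L, go to R
R | _xxyz[x]x   read x → write y, move R, go to Q
Q | _xxyzy[x]   read x → write x, move L, go to R
R | _xxyz[y]x   read y → write z, move L, go to R
R | _xxy[z]zx   read z → write y, move R, go to Q
Q | _xxyy[z]x   read z → write y, move L, go to P
P | _xxy[y]yx   read y → write x, move R, go to Q
Q | _xxyx[y]x   read y → write x, move L, go to R
R | _xxy[x]xx   read x → write y, move R, go to Q
Q | _xxyy[x]x   read x → write x, move L, go to R
R | _xxy[y]xx   read y → write z, move L, go to R
R | _xx[y]zxx   read y → write z, move L, go to R
R | _x[x]zzxx   read x → write y, move R, go to Q
Q | _xy[z]zxx   read z → write y, move L, go to P
P | _x[y]yzxx   read y → write x, move R, go to Q
Q | _xx[y]zxx   read y → write x, move L, go to R
R | _x[x]xzxx   read x → write y, move R, go to Q
Q | _xy[x]zxx   read x → write x, move L, go to R
R | _x[y]xzxx   read y → write z, move L, go to R
R | _[x]zxzxx   read x → write y, move R, go to Q
Q | _y[z]xzxx   read z → write y, move L, go to P
P | _[y]yxzxx   read y → write x, move R, go to Q
Q | _x[y]xzxx   read y → write x, move L, go to R
R | _[x]xxzxx   read x → write y, move R, go to Q
Q | _y[x]xzxx   read x → write x, move L, go to R
R | _[y]xxzxx   read y → write z, move L, go to R
R | [_]zxxzxx   read _ → write z, move R, go to P
P | z[z]xxzxx
M halts after 28 transitions.

28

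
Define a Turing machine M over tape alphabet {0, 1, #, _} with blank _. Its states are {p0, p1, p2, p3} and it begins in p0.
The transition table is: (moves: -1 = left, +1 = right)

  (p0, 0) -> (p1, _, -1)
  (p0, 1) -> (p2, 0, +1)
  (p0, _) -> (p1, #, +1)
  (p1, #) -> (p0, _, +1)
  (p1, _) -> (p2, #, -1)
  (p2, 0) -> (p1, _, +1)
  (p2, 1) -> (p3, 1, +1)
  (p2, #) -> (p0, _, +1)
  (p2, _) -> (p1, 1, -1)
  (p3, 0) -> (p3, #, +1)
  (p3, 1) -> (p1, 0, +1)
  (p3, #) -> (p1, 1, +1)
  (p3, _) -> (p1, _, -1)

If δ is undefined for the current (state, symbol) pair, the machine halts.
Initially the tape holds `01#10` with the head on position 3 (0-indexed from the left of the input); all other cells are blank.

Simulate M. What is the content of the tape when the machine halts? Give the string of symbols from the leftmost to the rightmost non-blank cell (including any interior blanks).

p0 | 01#[1]0_   read 1 → write 0, move +1, go to p2
p2 | 01#0[0]_   read 0 → write _, move +1, go to p1
p1 | 01#0_[_]   read _ → write #, move -1, go to p2
p2 | 01#0[_]#   read _ → write 1, move -1, go to p1
p1 | 01#[0]1#
The non-blank tape span at halt is 01#01#.

01#01#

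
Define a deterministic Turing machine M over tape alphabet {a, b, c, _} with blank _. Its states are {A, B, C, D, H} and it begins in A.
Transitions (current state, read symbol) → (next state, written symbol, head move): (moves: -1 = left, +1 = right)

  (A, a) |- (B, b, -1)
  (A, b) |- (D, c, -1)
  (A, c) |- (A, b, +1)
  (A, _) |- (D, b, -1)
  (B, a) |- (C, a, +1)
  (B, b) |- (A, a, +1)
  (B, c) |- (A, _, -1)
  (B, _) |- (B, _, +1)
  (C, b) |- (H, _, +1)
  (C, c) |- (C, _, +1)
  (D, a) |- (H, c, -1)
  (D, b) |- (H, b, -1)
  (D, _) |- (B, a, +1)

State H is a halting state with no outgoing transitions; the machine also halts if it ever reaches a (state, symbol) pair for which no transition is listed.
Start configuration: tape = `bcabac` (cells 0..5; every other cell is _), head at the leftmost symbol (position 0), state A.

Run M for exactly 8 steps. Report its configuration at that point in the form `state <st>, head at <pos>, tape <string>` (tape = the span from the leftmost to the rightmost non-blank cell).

state=A head=0 tape=__[b]cabac   (A,b)→(D,c,-1)
state=D head=-1 tape=_[_]ccabac   (D,_)→(B,a,+1)
state=B head=0 tape=_a[c]cabac   (B,c)→(A,_,-1)
state=A head=-1 tape=_[a]_cabac   (A,a)→(B,b,-1)
state=B head=-2 tape=[_]b_cabac   (B,_)→(B,_,+1)
state=B head=-1 tape=_[b]_cabac   (B,b)→(A,a,+1)
state=A head=0 tape=_a[_]cabac   (A,_)→(D,b,-1)
state=D head=-1 tape=_[a]bcabac   (D,a)→(H,c,-1)
state=H head=-2 tape=[_]cbcabac
After 8 steps: state H, head at -2, tape cbcabac.

state H, head at -2, tape cbcabac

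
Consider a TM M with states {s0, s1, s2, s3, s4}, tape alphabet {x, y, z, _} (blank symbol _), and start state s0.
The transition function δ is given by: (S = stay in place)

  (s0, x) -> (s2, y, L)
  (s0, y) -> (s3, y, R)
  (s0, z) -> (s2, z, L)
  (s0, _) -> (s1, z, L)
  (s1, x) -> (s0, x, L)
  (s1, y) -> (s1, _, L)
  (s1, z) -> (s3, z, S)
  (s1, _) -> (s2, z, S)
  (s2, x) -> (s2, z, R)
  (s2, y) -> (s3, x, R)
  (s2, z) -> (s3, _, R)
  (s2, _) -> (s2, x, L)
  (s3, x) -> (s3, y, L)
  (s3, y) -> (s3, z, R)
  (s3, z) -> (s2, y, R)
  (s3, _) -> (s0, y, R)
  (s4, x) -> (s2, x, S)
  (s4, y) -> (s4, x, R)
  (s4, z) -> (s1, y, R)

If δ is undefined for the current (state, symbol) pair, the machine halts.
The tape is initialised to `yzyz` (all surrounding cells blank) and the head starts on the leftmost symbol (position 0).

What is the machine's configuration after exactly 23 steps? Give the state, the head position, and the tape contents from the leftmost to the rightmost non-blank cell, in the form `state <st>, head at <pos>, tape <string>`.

s0 | [y]zyz___   read y → write y, move R, go to s3
s3 | y[z]yz___   read z → write y, move R, go to s2
s2 | yy[y]z___   read y → write x, move R, go to s3
s3 | yyx[z]___   read z → write y, move R, go to s2
s2 | yyxy[_]__   read _ → write x, move L, go to s2
s2 | yyx[y]x__   read y → write x, move R, go to s3
s3 | yyxx[x]__   read x → write y, move L, go to s3
s3 | yyx[x]y__   read x → write y, move L, go to s3
s3 | yy[x]yy__   read x → write y, move L, go to s3
s3 | y[y]yyy__   read y → write z, move R, go to s3
s3 | yz[y]yy__   read y → write z, move R, go to s3
s3 | yzz[y]y__   read y → write z, move R, go to s3
s3 | yzzz[y]__   read y → write z, move R, go to s3
s3 | yzzzz[_]_   read _ → write y, move R, go to s0
s0 | yzzzzy[_]   read _ → write z, move L, go to s1
s1 | yzzzz[y]z   read y → write _, move L, go to s1
s1 | yzzz[z]_z   read z → write z, move S, go to s3
s3 | yzzz[z]_z   read z → write y, move R, go to s2
s2 | yzzzy[_]z   read _ → write x, move L, go to s2
s2 | yzzz[y]xz   read y → write x, move R, go to s3
s3 | yzzzx[x]z   read x → write y, move L, go to s3
s3 | yzzz[x]yz   read x → write y, move L, go to s3
s3 | yzz[z]yyz   read z → write y, move R, go to s2
s2 | yzzy[y]yz
After 23 steps: state s2, head at 4, tape yzzyyyz.

state s2, head at 4, tape yzzyyyz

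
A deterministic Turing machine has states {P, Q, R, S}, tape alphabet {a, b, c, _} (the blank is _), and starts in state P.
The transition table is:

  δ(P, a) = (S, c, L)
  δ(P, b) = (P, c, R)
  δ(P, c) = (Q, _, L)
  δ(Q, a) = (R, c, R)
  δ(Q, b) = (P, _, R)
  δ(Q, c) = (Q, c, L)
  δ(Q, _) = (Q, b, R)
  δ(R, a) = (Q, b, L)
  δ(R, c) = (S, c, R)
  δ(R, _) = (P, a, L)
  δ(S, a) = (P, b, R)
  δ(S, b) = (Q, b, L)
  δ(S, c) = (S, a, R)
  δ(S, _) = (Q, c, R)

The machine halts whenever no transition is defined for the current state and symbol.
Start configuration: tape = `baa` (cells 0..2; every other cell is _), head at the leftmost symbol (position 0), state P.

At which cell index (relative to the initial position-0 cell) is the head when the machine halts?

P | [b]aa_   read b → write c, move R, go to P
P | c[a]a_   read a → write c, move L, go to S
S | [c]ca_   read c → write a, move R, go to S
S | a[c]a_   read c → write a, move R, go to S
S | aa[a]_   read a → write b, move R, go to P
P | aab[_]
At halt the head is at cell 3.

3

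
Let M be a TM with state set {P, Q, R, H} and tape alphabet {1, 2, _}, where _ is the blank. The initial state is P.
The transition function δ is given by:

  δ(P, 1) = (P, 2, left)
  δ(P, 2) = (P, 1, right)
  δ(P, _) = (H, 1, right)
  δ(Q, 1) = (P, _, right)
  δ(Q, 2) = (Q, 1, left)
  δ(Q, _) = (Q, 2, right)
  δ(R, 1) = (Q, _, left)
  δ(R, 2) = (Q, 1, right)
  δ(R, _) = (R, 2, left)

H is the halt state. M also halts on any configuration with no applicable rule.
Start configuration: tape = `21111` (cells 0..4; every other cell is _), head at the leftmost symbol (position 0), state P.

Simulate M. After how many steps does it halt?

P | _[2]1111   read 2 → write 1, move right, go to P
P | _1[1]111   read 1 → write 2, move left, go to P
P | _[1]2111   read 1 → write 2, move left, go to P
P | [_]22111   read _ → write 1, move right, go to H
H | 1[2]2111
M halts after 4 transitions.

4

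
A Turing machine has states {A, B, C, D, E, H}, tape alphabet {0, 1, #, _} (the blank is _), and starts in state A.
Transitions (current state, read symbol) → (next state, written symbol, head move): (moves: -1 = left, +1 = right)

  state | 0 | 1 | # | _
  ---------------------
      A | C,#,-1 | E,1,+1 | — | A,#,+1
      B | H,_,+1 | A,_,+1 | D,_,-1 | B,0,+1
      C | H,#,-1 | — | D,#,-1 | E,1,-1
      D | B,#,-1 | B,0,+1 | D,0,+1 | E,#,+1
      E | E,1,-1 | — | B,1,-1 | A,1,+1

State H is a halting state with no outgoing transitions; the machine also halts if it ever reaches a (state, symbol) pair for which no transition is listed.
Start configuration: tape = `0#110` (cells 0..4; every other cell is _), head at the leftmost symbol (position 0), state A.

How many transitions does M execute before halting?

A | __[0]#110   read 0 → write #, move -1, go to C
C | _[_]##110   read _ → write 1, move -1, go to E
E | [_]1##110   read _ → write 1, move +1, go to A
A | 1[1]##110   read 1 → write 1, move +1, go to E
E | 11[#]#110   read # → write 1, move -1, go to B
B | 1[1]1#110   read 1 → write _, move +1, go to A
A | 1_[1]#110   read 1 → write 1, move +1, go to E
E | 1_1[#]110   read # → write 1, move -1, go to B
B | 1_[1]1110   read 1 → write _, move +1, go to A
A | 1__[1]110   read 1 → write 1, move +1, go to E
E | 1__1[1]10
M halts after 10 transitions.

10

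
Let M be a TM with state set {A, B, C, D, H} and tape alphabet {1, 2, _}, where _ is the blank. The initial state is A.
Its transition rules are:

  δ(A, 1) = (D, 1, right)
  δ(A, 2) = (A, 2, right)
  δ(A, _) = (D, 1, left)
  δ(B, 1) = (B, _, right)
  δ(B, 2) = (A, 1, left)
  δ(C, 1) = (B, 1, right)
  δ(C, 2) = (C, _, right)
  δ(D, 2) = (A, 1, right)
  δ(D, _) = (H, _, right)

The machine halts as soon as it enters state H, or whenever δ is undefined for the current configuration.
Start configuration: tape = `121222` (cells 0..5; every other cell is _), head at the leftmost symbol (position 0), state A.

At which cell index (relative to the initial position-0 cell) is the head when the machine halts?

8

A | [1]21222___   read 1 → write 1, move right, go to D
D | 1[2]1222___   read 2 → write 1, move right, go to A
A | 11[1]222___   read 1 → write 1, move right, go to D
D | 111[2]22___   read 2 → write 1, move right, go to A
A | 1111[2]2___   read 2 → write 2, move right, go to A
A | 11112[2]___   read 2 → write 2, move right, go to A
A | 111122[_]__   read _ → write 1, move left, go to D
D | 11112[2]1__   read 2 → write 1, move right, go to A
A | 111121[1]__   read 1 → write 1, move right, go to D
D | 1111211[_]_   read _ → write _, move right, go to H
H | 1111211_[_]
At halt the head is at cell 8.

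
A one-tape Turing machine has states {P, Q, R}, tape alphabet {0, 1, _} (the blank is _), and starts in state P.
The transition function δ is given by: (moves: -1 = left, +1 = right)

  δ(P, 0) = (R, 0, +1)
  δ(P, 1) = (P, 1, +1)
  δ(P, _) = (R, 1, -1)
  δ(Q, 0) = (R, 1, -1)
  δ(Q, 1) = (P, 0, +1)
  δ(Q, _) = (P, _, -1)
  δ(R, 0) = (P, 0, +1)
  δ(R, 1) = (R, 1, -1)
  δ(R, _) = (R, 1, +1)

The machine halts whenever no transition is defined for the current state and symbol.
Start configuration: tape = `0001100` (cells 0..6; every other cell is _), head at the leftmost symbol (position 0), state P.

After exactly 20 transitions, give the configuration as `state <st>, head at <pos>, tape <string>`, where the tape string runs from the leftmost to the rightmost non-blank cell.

state=P head=0 tape=[0]001100___   (P,0)→(R,0,+1)
state=R head=1 tape=0[0]01100___   (R,0)→(P,0,+1)
state=P head=2 tape=00[0]1100___   (P,0)→(R,0,+1)
state=R head=3 tape=000[1]100___   (R,1)→(R,1,-1)
state=R head=2 tape=00[0]1100___   (R,0)→(P,0,+1)
state=P head=3 tape=000[1]100___   (P,1)→(P,1,+1)
state=P head=4 tape=0001[1]00___   (P,1)→(P,1,+1)
state=P head=5 tape=00011[0]0___   (P,0)→(R,0,+1)
state=R head=6 tape=000110[0]___   (R,0)→(P,0,+1)
state=P head=7 tape=0001100[_]__   (P,_)→(R,1,-1)
state=R head=6 tape=000110[0]1__   (R,0)→(P,0,+1)
state=P head=7 tape=0001100[1]__   (P,1)→(P,1,+1)
state=P head=8 tape=00011001[_]_   (P,_)→(R,1,-1)
state=R head=7 tape=0001100[1]1_   (R,1)→(R,1,-1)
state=R head=6 tape=000110[0]11_   (R,0)→(P,0,+1)
state=P head=7 tape=0001100[1]1_   (P,1)→(P,1,+1)
state=P head=8 tape=00011001[1]_   (P,1)→(P,1,+1)
state=P head=9 tape=000110011[_]   (P,_)→(R,1,-1)
state=R head=8 tape=00011001[1]1   (R,1)→(R,1,-1)
state=R head=7 tape=0001100[1]11   (R,1)→(R,1,-1)
state=R head=6 tape=000110[0]111
After 20 steps: state R, head at 6, tape 0001100111.

state R, head at 6, tape 0001100111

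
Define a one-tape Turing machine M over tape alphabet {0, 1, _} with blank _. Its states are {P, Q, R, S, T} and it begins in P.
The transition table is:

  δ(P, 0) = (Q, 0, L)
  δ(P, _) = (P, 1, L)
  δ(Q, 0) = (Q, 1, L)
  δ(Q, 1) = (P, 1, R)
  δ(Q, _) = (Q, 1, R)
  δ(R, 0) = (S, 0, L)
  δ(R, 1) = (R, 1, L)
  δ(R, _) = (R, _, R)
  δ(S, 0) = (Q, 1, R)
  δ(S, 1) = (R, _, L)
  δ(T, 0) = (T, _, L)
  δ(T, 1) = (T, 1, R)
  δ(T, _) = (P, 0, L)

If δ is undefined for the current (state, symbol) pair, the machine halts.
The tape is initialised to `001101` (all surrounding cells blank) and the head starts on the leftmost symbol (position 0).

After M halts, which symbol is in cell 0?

1

P | _[0]01101   read 0 → write 0, move L, go to Q
Q | [_]001101   read _ → write 1, move R, go to Q
Q | 1[0]01101   read 0 → write 1, move L, go to Q
Q | [1]101101   read 1 → write 1, move R, go to P
P | 1[1]01101
Cell 0 holds 1 when M halts.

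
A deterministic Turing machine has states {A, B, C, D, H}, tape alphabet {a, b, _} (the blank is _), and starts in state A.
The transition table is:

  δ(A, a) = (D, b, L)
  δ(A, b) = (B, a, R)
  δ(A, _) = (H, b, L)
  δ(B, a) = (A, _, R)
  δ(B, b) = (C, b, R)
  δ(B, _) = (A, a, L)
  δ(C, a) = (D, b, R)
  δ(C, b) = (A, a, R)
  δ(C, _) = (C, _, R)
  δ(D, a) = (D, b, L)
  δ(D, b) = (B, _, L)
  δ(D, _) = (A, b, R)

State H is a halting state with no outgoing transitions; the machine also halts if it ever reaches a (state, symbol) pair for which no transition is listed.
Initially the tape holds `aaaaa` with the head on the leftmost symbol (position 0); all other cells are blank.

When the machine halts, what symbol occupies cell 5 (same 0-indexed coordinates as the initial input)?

A | _[a]aaaa_   read a → write b, move L, go to D
D | [_]baaaa_   read _ → write b, move R, go to A
A | b[b]aaaa_   read b → write a, move R, go to B
B | ba[a]aaa_   read a → write _, move R, go to A
A | ba_[a]aa_   read a → write b, move L, go to D
D | ba[_]baa_   read _ → write b, move R, go to A
A | bab[b]aa_   read b → write a, move R, go to B
B | baba[a]a_   read a → write _, move R, go to A
A | baba_[a]_   read a → write b, move L, go to D
D | baba[_]b_   read _ → write b, move R, go to A
A | babab[b]_   read b → write a, move R, go to B
B | bababa[_]   read _ → write a, move L, go to A
A | babab[a]a   read a → write b, move L, go to D
D | baba[b]ba   read b → write _, move L, go to B
B | bab[a]_ba   read a → write _, move R, go to A
A | bab_[_]ba   read _ → write b, move L, go to H
H | bab[_]bba
Cell 5 holds a when M halts.

a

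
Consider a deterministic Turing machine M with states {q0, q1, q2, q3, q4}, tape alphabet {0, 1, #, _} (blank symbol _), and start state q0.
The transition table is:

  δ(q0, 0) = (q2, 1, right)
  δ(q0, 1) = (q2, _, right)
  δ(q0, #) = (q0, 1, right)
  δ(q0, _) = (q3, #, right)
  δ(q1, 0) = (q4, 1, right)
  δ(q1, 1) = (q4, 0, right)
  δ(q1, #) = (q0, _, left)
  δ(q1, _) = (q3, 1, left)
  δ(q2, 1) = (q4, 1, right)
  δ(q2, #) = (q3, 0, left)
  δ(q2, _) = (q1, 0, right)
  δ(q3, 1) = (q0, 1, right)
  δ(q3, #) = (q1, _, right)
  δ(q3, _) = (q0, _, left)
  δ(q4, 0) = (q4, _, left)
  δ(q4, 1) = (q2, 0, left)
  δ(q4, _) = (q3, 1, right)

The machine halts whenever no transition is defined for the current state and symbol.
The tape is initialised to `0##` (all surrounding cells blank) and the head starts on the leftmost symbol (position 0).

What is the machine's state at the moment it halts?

state=q0 head=0 tape=[0]##__   (q0,0)→(q2,1,right)
state=q2 head=1 tape=1[#]#__   (q2,#)→(q3,0,left)
state=q3 head=0 tape=[1]0#__   (q3,1)→(q0,1,right)
state=q0 head=1 tape=1[0]#__   (q0,0)→(q2,1,right)
state=q2 head=2 tape=11[#]__   (q2,#)→(q3,0,left)
state=q3 head=1 tape=1[1]0__   (q3,1)→(q0,1,right)
state=q0 head=2 tape=11[0]__   (q0,0)→(q2,1,right)
state=q2 head=3 tape=111[_]_   (q2,_)→(q1,0,right)
state=q1 head=4 tape=1110[_]   (q1,_)→(q3,1,left)
state=q3 head=3 tape=111[0]1
No transition is defined for (q3, 0); M halts in state q3.

q3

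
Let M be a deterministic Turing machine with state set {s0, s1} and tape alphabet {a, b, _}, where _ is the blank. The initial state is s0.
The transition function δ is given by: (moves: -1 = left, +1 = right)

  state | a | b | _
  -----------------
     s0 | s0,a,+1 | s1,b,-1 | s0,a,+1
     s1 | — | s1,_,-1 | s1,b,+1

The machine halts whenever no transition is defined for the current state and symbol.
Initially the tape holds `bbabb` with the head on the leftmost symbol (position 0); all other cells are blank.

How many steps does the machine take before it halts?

state=s0 head=0 tape=___[b]babb   (s0,b)→(s1,b,-1)
state=s1 head=-1 tape=__[_]bbabb   (s1,_)→(s1,b,+1)
state=s1 head=0 tape=__b[b]babb   (s1,b)→(s1,_,-1)
state=s1 head=-1 tape=__[b]_babb   (s1,b)→(s1,_,-1)
state=s1 head=-2 tape=_[_]__babb   (s1,_)→(s1,b,+1)
state=s1 head=-1 tape=_b[_]_babb   (s1,_)→(s1,b,+1)
state=s1 head=0 tape=_bb[_]babb   (s1,_)→(s1,b,+1)
state=s1 head=1 tape=_bbb[b]abb   (s1,b)→(s1,_,-1)
state=s1 head=0 tape=_bb[b]_abb   (s1,b)→(s1,_,-1)
state=s1 head=-1 tape=_b[b]__abb   (s1,b)→(s1,_,-1)
state=s1 head=-2 tape=_[b]___abb   (s1,b)→(s1,_,-1)
state=s1 head=-3 tape=[_]____abb   (s1,_)→(s1,b,+1)
state=s1 head=-2 tape=b[_]___abb   (s1,_)→(s1,b,+1)
state=s1 head=-1 tape=bb[_]__abb   (s1,_)→(s1,b,+1)
state=s1 head=0 tape=bbb[_]_abb   (s1,_)→(s1,b,+1)
state=s1 head=1 tape=bbbb[_]abb   (s1,_)→(s1,b,+1)
state=s1 head=2 tape=bbbbb[a]bb
M halts after 16 transitions.

16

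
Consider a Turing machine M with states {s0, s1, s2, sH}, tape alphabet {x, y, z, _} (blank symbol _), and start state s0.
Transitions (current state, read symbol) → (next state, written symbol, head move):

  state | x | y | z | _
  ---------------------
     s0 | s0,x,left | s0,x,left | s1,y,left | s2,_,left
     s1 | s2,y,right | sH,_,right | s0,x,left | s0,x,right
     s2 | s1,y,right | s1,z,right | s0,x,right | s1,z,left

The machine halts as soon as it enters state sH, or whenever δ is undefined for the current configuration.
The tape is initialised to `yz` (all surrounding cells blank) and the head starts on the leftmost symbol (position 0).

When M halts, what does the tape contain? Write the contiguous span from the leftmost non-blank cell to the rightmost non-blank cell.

yxxz

state=s0 head=0 tape=___[y]z   (s0,y)→(s0,x,left)
state=s0 head=-1 tape=__[_]xz   (s0,_)→(s2,_,left)
state=s2 head=-2 tape=_[_]_xz   (s2,_)→(s1,z,left)
state=s1 head=-3 tape=[_]z_xz   (s1,_)→(s0,x,right)
state=s0 head=-2 tape=x[z]_xz   (s0,z)→(s1,y,left)
state=s1 head=-3 tape=[x]y_xz   (s1,x)→(s2,y,right)
state=s2 head=-2 tape=y[y]_xz   (s2,y)→(s1,z,right)
state=s1 head=-1 tape=yz[_]xz   (s1,_)→(s0,x,right)
state=s0 head=0 tape=yzx[x]z   (s0,x)→(s0,x,left)
state=s0 head=-1 tape=yz[x]xz   (s0,x)→(s0,x,left)
state=s0 head=-2 tape=y[z]xxz   (s0,z)→(s1,y,left)
state=s1 head=-3 tape=[y]yxxz   (s1,y)→(sH,_,right)
state=sH head=-2 tape=_[y]xxz
The non-blank tape span at halt is yxxz.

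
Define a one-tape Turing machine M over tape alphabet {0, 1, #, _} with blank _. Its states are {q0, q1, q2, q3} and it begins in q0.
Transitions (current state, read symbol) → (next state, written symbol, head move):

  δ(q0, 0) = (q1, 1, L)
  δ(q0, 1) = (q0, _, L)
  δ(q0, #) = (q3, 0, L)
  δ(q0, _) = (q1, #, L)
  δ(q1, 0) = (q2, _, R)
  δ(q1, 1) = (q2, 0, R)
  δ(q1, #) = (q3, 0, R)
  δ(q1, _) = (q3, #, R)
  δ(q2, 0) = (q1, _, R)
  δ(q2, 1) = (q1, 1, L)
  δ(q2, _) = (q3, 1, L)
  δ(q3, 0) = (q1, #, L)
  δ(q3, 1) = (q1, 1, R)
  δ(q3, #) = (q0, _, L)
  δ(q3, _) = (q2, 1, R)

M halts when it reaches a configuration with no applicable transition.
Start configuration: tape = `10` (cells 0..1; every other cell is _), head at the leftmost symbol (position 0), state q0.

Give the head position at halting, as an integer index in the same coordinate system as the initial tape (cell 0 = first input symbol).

state=q0 head=0 tape=___[1]0____   (q0,1)→(q0,_,L)
state=q0 head=-1 tape=__[_]_0____   (q0,_)→(q1,#,L)
state=q1 head=-2 tape=_[_]#_0____   (q1,_)→(q3,#,R)
state=q3 head=-1 tape=_#[#]_0____   (q3,#)→(q0,_,L)
state=q0 head=-2 tape=_[#]__0____   (q0,#)→(q3,0,L)
state=q3 head=-3 tape=[_]0__0____   (q3,_)→(q2,1,R)
state=q2 head=-2 tape=1[0]__0____   (q2,0)→(q1,_,R)
state=q1 head=-1 tape=1_[_]_0____   (q1,_)→(q3,#,R)
state=q3 head=0 tape=1_#[_]0____   (q3,_)→(q2,1,R)
state=q2 head=1 tape=1_#1[0]____   (q2,0)→(q1,_,R)
state=q1 head=2 tape=1_#1_[_]___   (q1,_)→(q3,#,R)
state=q3 head=3 tape=1_#1_#[_]__   (q3,_)→(q2,1,R)
state=q2 head=4 tape=1_#1_#1[_]_   (q2,_)→(q3,1,L)
state=q3 head=3 tape=1_#1_#[1]1_   (q3,1)→(q1,1,R)
state=q1 head=4 tape=1_#1_#1[1]_   (q1,1)→(q2,0,R)
state=q2 head=5 tape=1_#1_#10[_]   (q2,_)→(q3,1,L)
state=q3 head=4 tape=1_#1_#1[0]1   (q3,0)→(q1,#,L)
state=q1 head=3 tape=1_#1_#[1]#1   (q1,1)→(q2,0,R)
state=q2 head=4 tape=1_#1_#0[#]1
At halt the head is at cell 4.

4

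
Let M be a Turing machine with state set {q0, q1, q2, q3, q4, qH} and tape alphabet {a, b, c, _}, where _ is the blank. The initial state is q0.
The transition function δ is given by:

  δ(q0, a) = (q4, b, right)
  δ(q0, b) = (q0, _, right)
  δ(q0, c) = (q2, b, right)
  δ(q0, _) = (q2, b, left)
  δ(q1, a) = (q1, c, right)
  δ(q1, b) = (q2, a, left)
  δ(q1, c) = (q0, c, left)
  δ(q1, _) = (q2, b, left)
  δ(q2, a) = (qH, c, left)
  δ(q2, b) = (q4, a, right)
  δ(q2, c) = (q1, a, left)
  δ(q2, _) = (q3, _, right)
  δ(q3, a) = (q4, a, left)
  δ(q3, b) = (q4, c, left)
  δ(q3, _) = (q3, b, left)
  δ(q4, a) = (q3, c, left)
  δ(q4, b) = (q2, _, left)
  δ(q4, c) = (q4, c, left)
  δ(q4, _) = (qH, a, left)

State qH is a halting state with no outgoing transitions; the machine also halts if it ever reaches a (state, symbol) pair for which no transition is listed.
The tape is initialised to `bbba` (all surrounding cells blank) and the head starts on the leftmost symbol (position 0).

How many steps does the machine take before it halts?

5

state=q0 head=0 tape=[b]bba_   (q0,b)→(q0,_,right)
state=q0 head=1 tape=_[b]ba_   (q0,b)→(q0,_,right)
state=q0 head=2 tape=__[b]a_   (q0,b)→(q0,_,right)
state=q0 head=3 tape=___[a]_   (q0,a)→(q4,b,right)
state=q4 head=4 tape=___b[_]   (q4,_)→(qH,a,left)
state=qH head=3 tape=___[b]a
M halts after 5 transitions.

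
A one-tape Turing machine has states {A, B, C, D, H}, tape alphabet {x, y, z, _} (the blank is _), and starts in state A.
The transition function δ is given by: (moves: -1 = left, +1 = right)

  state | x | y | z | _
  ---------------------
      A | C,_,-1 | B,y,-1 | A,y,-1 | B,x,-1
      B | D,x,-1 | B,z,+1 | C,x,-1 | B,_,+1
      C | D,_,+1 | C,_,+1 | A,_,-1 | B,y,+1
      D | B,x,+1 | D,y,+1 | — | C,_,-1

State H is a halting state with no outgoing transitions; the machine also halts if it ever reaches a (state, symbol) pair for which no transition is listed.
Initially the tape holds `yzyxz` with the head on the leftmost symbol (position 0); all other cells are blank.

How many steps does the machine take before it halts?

34

A | ___[y]zyxz   read y → write y, move -1, go to B
B | __[_]yzyxz   read _ → write _, move +1, go to B
B | ___[y]zyxz   read y → write z, move +1, go to B
B | ___z[z]yxz   read z → write x, move -1, go to C
C | ___[z]xyxz   read z → write _, move -1, go to A
A | __[_]_xyxz   read _ → write x, move -1, go to B
B | _[_]x_xyxz   read _ → write _, move +1, go to B
B | __[x]_xyxz   read x → write x, move -1, go to D
D | _[_]x_xyxz   read _ → write _, move -1, go to C
C | [_]_x_xyxz   read _ → write y, move +1, go to B
B | y[_]x_xyxz   read _ → write _, move +1, go to B
B | y_[x]_xyxz   read x → write x, move -1, go to D
D | y[_]x_xyxz   read _ → write _, move -1, go to C
C | [y]_x_xyxz   read y → write _, move +1, go to C
C | _[_]x_xyxz   read _ → write y, move +1, go to B
B | _y[x]_xyxz   read x → write x, move -1, go to D
D | _[y]x_xyxz   read y → write y, move +1, go to D
D | _y[x]_xyxz   read x → write x, move +1, go to B
B | _yx[_]xyxz   read _ → write _, move +1, go to B
B | _yx_[x]yxz   read x → write x, move -1, go to D
D | _yx[_]xyxz   read _ → write _, move -1, go to C
C | _y[x]_xyxz   read x → write _, move +1, go to D
D | _y_[_]xyxz   read _ → write _, move -1, go to C
C | _y[_]_xyxz   read _ → write y, move +1, go to B
B | _yy[_]xyxz   read _ → write _, move +1, go to B
B | _yy_[x]yxz   read x → write x, move -1, go to D
D | _yy[_]xyxz   read _ → write _, move -1, go to C
C | _y[y]_xyxz   read y → write _, move +1, go to C
C | _y_[_]xyxz   read _ → write y, move +1, go to B
B | _y_y[x]yxz   read x → write x, move -1, go to D
D | _y_[y]xyxz   read y → write y, move +1, go to D
D | _y_y[x]yxz   read x → write x, move +1, go to B
B | _y_yx[y]xz   read y → write z, move +1, go to B
B | _y_yxz[x]z   read x → write x, move -1, go to D
D | _y_yx[z]xz
M halts after 34 transitions.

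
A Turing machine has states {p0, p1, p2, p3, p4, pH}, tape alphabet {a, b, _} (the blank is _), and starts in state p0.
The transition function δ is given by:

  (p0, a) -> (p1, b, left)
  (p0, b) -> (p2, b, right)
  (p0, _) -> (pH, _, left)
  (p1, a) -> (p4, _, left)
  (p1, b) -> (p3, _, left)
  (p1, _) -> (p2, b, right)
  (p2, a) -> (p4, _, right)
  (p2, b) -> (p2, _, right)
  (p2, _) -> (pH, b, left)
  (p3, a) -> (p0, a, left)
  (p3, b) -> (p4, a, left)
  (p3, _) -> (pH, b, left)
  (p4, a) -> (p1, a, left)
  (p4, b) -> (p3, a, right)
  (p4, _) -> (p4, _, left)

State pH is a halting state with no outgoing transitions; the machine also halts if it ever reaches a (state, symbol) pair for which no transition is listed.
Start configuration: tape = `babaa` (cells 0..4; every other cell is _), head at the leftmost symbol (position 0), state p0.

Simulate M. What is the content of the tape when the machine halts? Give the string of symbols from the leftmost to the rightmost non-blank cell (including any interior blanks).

bb_ab

p0 | [b]abaa_   read b → write b, move right, go to p2
p2 | b[a]baa_   read a → write _, move right, go to p4
p4 | b_[b]aa_   read b → write a, move right, go to p3
p3 | b_a[a]a_   read a → write a, move left, go to p0
p0 | b_[a]aa_   read a → write b, move left, go to p1
p1 | b[_]baa_   read _ → write b, move right, go to p2
p2 | bb[b]aa_   read b → write _, move right, go to p2
p2 | bb_[a]a_   read a → write _, move right, go to p4
p4 | bb__[a]_   read a → write a, move left, go to p1
p1 | bb_[_]a_   read _ → write b, move right, go to p2
p2 | bb_b[a]_   read a → write _, move right, go to p4
p4 | bb_b_[_]   read _ → write _, move left, go to p4
p4 | bb_b[_]_   read _ → write _, move left, go to p4
p4 | bb_[b]__   read b → write a, move right, go to p3
p3 | bb_a[_]_   read _ → write b, move left, go to pH
pH | bb_[a]b_
The non-blank tape span at halt is bb_ab.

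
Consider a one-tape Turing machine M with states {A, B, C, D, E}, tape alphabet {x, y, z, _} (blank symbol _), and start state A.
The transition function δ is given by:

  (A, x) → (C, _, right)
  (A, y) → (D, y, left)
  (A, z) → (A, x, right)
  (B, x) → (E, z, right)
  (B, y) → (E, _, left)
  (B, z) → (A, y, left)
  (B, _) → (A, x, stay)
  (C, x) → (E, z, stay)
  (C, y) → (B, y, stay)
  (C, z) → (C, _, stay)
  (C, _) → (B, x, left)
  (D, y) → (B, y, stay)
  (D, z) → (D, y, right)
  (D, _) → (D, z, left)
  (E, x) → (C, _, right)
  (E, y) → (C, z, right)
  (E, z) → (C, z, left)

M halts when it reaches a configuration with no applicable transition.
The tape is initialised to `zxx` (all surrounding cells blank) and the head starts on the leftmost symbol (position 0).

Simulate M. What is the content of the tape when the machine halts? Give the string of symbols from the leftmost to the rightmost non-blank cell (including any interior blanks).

yxz

A | _[z]xx   read z → write x, move right, go to A
A | _x[x]x   read x → write _, move right, go to C
C | _x_[x]   read x → write z, move stay, go to E
E | _x_[z]   read z → write z, move left, go to C
C | _x[_]z   read _ → write x, move left, go to B
B | _[x]xz   read x → write z, move right, go to E
E | _z[x]z   read x → write _, move right, go to C
C | _z_[z]   read z → write _, move stay, go to C
C | _z_[_]   read _ → write x, move left, go to B
B | _z[_]x   read _ → write x, move stay, go to A
A | _z[x]x   read x → write _, move right, go to C
C | _z_[x]   read x → write z, move stay, go to E
E | _z_[z]   read z → write z, move left, go to C
C | _z[_]z   read _ → write x, move left, go to B
B | _[z]xz   read z → write y, move left, go to A
A | [_]yxz
The non-blank tape span at halt is yxz.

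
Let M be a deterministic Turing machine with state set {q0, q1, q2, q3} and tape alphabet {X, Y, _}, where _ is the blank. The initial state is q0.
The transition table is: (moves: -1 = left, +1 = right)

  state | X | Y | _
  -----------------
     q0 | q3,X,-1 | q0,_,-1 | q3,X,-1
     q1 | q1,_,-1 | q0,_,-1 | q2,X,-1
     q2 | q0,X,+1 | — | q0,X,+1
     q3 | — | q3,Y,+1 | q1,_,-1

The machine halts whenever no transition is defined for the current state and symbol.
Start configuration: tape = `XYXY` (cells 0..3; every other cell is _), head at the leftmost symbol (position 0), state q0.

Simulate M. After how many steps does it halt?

5

q0 | ___[X]YXY   read X → write X, move -1, go to q3
q3 | __[_]XYXY   read _ → write _, move -1, go to q1
q1 | _[_]_XYXY   read _ → write X, move -1, go to q2
q2 | [_]X_XYXY   read _ → write X, move +1, go to q0
q0 | X[X]_XYXY   read X → write X, move -1, go to q3
q3 | [X]X_XYXY
M halts after 5 transitions.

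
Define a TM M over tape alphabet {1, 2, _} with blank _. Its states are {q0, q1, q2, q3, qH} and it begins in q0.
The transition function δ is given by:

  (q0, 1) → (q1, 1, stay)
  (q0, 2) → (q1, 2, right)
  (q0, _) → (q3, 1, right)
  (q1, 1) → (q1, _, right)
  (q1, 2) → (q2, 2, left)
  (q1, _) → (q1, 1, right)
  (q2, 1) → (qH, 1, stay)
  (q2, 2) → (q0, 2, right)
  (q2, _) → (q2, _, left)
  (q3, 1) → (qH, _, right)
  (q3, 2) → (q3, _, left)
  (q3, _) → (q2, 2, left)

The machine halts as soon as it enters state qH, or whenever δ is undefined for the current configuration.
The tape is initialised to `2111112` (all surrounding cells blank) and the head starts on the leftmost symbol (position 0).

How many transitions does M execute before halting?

16

q0 | [2]111112   read 2 → write 2, move right, go to q1
q1 | 2[1]11112   read 1 → write _, move right, go to q1
q1 | 2_[1]1112   read 1 → write _, move right, go to q1
q1 | 2__[1]112   read 1 → write _, move right, go to q1
q1 | 2___[1]12   read 1 → write _, move right, go to q1
q1 | 2____[1]2   read 1 → write _, move right, go to q1
q1 | 2_____[2]   read 2 → write 2, move left, go to q2
q2 | 2____[_]2   read _ → write _, move left, go to q2
q2 | 2___[_]_2   read _ → write _, move left, go to q2
q2 | 2__[_]__2   read _ → write _, move left, go to q2
q2 | 2_[_]___2   read _ → write _, move left, go to q2
q2 | 2[_]____2   read _ → write _, move left, go to q2
q2 | [2]_____2   read 2 → write 2, move right, go to q0
q0 | 2[_]____2   read _ → write 1, move right, go to q3
q3 | 21[_]___2   read _ → write 2, move left, go to q2
q2 | 2[1]2___2   read 1 → write 1, move stay, go to qH
qH | 2[1]2___2
M halts after 16 transitions.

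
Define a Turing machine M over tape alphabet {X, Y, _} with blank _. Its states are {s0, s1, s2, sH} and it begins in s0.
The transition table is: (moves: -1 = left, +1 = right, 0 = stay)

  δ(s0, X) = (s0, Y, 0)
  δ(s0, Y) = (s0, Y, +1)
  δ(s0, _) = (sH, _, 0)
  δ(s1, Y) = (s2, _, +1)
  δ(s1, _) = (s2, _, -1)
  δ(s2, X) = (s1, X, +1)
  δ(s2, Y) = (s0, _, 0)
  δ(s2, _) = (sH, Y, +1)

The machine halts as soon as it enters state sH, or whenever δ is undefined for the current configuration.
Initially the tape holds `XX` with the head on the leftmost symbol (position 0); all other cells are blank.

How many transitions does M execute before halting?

5

state=s0 head=0 tape=[X]X_   (s0,X)→(s0,Y,0)
state=s0 head=0 tape=[Y]X_   (s0,Y)→(s0,Y,+1)
state=s0 head=1 tape=Y[X]_   (s0,X)→(s0,Y,0)
state=s0 head=1 tape=Y[Y]_   (s0,Y)→(s0,Y,+1)
state=s0 head=2 tape=YY[_]   (s0,_)→(sH,_,0)
state=sH head=2 tape=YY[_]
M halts after 5 transitions.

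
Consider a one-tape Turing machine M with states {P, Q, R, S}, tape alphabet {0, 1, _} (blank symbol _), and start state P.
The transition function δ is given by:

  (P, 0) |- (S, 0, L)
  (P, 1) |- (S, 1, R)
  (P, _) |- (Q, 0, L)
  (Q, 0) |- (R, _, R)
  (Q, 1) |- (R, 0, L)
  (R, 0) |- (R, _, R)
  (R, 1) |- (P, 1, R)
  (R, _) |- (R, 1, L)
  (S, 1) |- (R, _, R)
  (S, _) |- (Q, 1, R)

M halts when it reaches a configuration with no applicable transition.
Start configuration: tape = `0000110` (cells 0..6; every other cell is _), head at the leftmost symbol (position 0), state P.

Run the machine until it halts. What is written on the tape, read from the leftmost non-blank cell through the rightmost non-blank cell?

1____110

P | _[0]000110   read 0 → write 0, move L, go to S
S | [_]0000110   read _ → write 1, move R, go to Q
Q | 1[0]000110   read 0 → write _, move R, go to R
R | 1_[0]00110   read 0 → write _, move R, go to R
R | 1__[0]0110   read 0 → write _, move R, go to R
R | 1___[0]110   read 0 → write _, move R, go to R
R | 1____[1]10   read 1 → write 1, move R, go to P
P | 1____1[1]0   read 1 → write 1, move R, go to S
S | 1____11[0]
The non-blank tape span at halt is 1____110.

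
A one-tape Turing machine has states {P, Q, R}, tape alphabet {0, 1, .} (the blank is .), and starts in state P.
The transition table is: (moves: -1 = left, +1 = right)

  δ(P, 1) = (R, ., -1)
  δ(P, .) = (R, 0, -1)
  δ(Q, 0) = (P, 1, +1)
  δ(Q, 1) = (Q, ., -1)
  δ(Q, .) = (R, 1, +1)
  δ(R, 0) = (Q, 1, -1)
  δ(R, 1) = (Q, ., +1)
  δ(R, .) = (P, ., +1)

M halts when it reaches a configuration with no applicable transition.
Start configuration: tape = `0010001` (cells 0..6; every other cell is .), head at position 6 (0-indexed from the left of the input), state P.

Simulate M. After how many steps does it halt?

state=P head=6 tape=001000[1].   (P,1)→(R,.,-1)
state=R head=5 tape=00100[0]..   (R,0)→(Q,1,-1)
state=Q head=4 tape=0010[0]1..   (Q,0)→(P,1,+1)
state=P head=5 tape=00101[1]..   (P,1)→(R,.,-1)
state=R head=4 tape=0010[1]...   (R,1)→(Q,.,+1)
state=Q head=5 tape=0010.[.]..   (Q,.)→(R,1,+1)
state=R head=6 tape=0010.1[.].   (R,.)→(P,.,+1)
state=P head=7 tape=0010.1.[.]   (P,.)→(R,0,-1)
state=R head=6 tape=0010.1[.]0   (R,.)→(P,.,+1)
state=P head=7 tape=0010.1.[0]
M halts after 9 transitions.

9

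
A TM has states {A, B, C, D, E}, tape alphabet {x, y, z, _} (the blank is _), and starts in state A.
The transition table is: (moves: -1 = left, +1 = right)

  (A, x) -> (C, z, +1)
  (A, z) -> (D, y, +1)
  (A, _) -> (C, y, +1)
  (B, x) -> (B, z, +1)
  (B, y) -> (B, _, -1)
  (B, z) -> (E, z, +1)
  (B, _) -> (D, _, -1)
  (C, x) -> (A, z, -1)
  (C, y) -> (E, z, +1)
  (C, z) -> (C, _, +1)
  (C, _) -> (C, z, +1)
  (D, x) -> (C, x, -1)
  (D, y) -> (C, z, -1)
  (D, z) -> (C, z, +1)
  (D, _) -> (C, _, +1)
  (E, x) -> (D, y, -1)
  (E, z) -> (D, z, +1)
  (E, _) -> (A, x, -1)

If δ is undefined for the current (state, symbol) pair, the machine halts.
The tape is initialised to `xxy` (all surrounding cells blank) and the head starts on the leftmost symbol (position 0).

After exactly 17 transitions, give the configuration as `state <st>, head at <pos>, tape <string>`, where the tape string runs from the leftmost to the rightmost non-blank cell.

A | [x]xy__   read x → write z, move +1, go to C
C | z[x]y__   read x → write z, move -1, go to A
A | [z]zy__   read z → write y, move +1, go to D
D | y[z]y__   read z → write z, move +1, go to C
C | yz[y]__   read y → write z, move +1, go to E
E | yzz[_]_   read _ → write x, move -1, go to A
A | yz[z]x_   read z → write y, move +1, go to D
D | yzy[x]_   read x → write x, move -1, go to C
C | yz[y]x_   read y → write z, move +1, go to E
E | yzz[x]_   read x → write y, move -1, go to D
D | yz[z]y_   read z → write z, move +1, go to C
C | yzz[y]_   read y → write z, move +1, go to E
E | yzzz[_]   read _ → write x, move -1, go to A
A | yzz[z]x   read z → write y, move +1, go to D
D | yzzy[x]   read x → write x, move -1, go to C
C | yzz[y]x   read y → write z, move +1, go to E
E | yzzz[x]   read x → write y, move -1, go to D
D | yzz[z]y
After 17 steps: state D, head at 3, tape yzzzy.

state D, head at 3, tape yzzzy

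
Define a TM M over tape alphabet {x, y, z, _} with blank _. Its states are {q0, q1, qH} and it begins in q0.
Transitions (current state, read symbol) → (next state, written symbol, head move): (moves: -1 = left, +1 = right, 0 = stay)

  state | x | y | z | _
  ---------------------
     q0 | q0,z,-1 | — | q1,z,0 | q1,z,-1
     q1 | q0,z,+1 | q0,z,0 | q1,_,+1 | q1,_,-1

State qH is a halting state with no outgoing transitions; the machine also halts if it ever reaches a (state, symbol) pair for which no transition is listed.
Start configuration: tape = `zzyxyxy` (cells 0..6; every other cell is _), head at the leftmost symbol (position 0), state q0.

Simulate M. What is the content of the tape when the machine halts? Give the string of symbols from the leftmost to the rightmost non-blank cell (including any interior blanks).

state=q0 head=0 tape=[z]zyxyxy   (q0,z)→(q1,z,0)
state=q1 head=0 tape=[z]zyxyxy   (q1,z)→(q1,_,+1)
state=q1 head=1 tape=_[z]yxyxy   (q1,z)→(q1,_,+1)
state=q1 head=2 tape=__[y]xyxy   (q1,y)→(q0,z,0)
state=q0 head=2 tape=__[z]xyxy   (q0,z)→(q1,z,0)
state=q1 head=2 tape=__[z]xyxy   (q1,z)→(q1,_,+1)
state=q1 head=3 tape=___[x]yxy   (q1,x)→(q0,z,+1)
state=q0 head=4 tape=___z[y]xy
The non-blank tape span at halt is zyxy.

zyxy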